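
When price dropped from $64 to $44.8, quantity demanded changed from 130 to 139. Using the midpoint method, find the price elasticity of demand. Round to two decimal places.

%ΔQ = (139 − 130)/[(130 + 139)/2] = 9/134.5 ≈ 0.0669.
%ΔP = (44.8 − 64)/[(64 + 44.8)/2] = -19.2/54.4 ≈ -0.3529.
Arc elasticity E = %ΔQ/%ΔP ≈ 0.0669/-0.3529 ≈ -0.19.
|E| < 1: demand is inelastic over this range.

-0.19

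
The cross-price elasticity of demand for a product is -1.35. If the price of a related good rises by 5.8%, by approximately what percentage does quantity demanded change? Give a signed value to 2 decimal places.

%ΔQ ≈ E × %ΔP_y = (-1.35) × (5.8%) = -7.83%.

-7.83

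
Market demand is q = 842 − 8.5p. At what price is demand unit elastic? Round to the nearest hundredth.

For linear demand q = a − bp, E = −bp/(a − bp). |E| = 1 ⇒ bp = a − bp ⇒ p = a/(2b).
p = 842/(2·8.5) ≈ 49.53.

49.53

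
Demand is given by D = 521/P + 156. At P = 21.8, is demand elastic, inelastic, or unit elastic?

inelastic

At P = 21.8, D = 179.8991.
dD/dP = −521/P² = −1.0963.
Point elasticity E = (dD/dP)·(P/D) = -1.0963 × 21.8/179.8991 ≈ -0.133.
|E| ≈ 0.133 < 1, so demand is inelastic.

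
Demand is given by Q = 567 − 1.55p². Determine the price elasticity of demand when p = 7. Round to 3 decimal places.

-0.309

At p = 7, Q = 491.05.
dQ/dp = −2·1.55·p = −21.7.
Point elasticity E = (dQ/dp)·(p/Q) = -21.7 × 7/491.05 ≈ -0.309.
|E| < 1, so demand is inelastic at this price.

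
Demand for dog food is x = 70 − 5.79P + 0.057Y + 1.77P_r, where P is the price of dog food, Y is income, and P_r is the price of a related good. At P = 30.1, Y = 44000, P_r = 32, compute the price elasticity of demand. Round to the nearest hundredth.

x = 70 − 5.79(30.1) + 0.057(44000) + 1.77(32) = 70 − 174.279 + 2508 + 56.64 = 2460.361.
∂x/∂P = −5.79, so E_p = (−5.79)·(30.1/2460.361) ≈ -0.07.
|E_p| < 1: demand is inelastic.

-0.07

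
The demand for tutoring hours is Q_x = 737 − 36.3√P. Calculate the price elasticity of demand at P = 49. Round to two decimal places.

-0.26

At P = 49, Q_x = 482.9.
dQ_x/dP = −36.3/(2√P) = −36.3/(2·7).
Point elasticity E = (dQ_x/dP)·(P/Q_x) = -2.5929 × 49/482.9 ≈ -0.26.
|E| < 1, so demand is inelastic at this price.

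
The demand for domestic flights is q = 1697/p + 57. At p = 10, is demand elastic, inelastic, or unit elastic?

inelastic

At p = 10, q = 226.7.
dq/dp = −1697/p² = −16.97.
Point elasticity E = (dq/dp)·(p/q) = -16.97 × 10/226.7 ≈ -0.749.
|E| ≈ 0.749 < 1, so demand is inelastic.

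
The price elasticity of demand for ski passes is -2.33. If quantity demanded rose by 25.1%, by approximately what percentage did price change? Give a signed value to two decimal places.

-10.77

%ΔQ ≈ E × %ΔP ⇒ %ΔP = %ΔQ / E = (25.1%)/(-2.33) ≈ -10.77%.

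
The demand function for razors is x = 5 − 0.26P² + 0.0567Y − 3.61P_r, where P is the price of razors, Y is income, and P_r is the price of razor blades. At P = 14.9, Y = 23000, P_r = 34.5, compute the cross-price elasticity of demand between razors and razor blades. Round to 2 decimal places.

First evaluate x: 5 − 0.26(14.9)² + 0.0567(23000) − 3.61(34.5) = 5 − 57.7226 + 1304.1 − 124.545 = 1126.8324.
∂x/∂P_r = −3.61, so E_xy = -3.61·(34.5/1126.8324) ≈ -0.11.
E_xy < 0: the goods are complements.

-0.11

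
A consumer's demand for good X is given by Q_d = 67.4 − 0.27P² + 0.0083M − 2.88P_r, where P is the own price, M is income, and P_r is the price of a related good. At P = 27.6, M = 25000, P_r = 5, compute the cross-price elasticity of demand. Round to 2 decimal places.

Q_d = 67.4 − 0.27(27.6)² + 0.0083(25000) − 2.88(5) = 67.4 − 205.6752 + 207.5 − 14.4 = 54.8248.
∂Q_d/∂P_r = −2.88, so E_xy = -2.88·(5/54.8248) ≈ -0.26.
E_xy < 0: the goods are complements.

-0.26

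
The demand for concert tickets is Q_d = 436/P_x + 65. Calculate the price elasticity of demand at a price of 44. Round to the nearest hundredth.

At P_x = 44, Q_d = 74.9091.
dQ_d/dP_x = −436/P_x² = −0.2252.
Point elasticity E = (dQ_d/dP_x)·(P_x/Q_d) = -0.2252 × 44/74.9091 ≈ -0.13.
|E| < 1, so demand is inelastic at this price.

-0.13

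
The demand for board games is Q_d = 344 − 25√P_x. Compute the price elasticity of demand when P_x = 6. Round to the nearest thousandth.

-0.108

At P_x = 6, Q_d = 282.7628.
dQ_d/dP_x = −25/(2√P_x) = −25/(2·2.4495).
Point elasticity E = (dQ_d/dP_x)·(P_x/Q_d) = -5.1031 × 6/282.7628 ≈ -0.108.
|E| < 1, so demand is inelastic at this price.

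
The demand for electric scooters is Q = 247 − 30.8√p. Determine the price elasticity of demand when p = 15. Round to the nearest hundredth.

-0.47

At p = 15, Q = 127.7121.
dQ/dp = −30.8/(2√p) = −30.8/(2·3.873).
Point elasticity E = (dQ/dp)·(p/Q) = -3.9763 × 15/127.7121 ≈ -0.47.
|E| < 1, so demand is inelastic at this price.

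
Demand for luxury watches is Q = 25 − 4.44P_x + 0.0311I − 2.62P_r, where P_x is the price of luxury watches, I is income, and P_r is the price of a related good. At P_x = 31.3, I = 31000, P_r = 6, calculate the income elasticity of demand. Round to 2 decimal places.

1.16

At the given point, Q = 25 − 4.44(31.3) + 0.0311(31000) − 2.62(6) = 25 − 138.972 + 964.1 − 15.72 = 834.408.
∂Q/∂I = +0.0311, so E_I = 0.0311·(31000/834.408) ≈ 1.16.
E_I > 1: normal good (luxury).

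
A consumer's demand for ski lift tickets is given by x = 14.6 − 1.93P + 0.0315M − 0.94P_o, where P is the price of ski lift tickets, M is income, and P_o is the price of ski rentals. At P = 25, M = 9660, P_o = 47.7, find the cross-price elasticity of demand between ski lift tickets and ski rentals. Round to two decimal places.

x = 14.6 − 1.93(25) + 0.0315(9660) − 0.94(47.7) = 14.6 − 48.25 + 304.29 − 44.838 = 225.802.
∂x/∂P_o = −0.94, so E_xy = -0.94·(47.7/225.802) ≈ -0.20.
E_xy < 0: the goods are complements.

-0.20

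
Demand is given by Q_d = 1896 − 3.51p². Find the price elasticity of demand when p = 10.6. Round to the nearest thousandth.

-0.525

At p = 10.6, Q_d = 1501.6164.
dQ_d/dp = −2·3.51·p = −74.412.
Point elasticity E = (dQ_d/dp)·(p/Q_d) = -74.412 × 10.6/1501.6164 ≈ -0.525.
|E| < 1, so demand is inelastic at this price.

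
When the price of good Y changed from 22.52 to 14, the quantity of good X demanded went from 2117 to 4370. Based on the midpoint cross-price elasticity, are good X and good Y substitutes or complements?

complements

%ΔQ_x = (4370 − 2117)/[(2117+4370)/2] = 2253/3243.5 ≈ 0.6946.
%ΔP_y = (14 − 22.52)/[(22.52+14)/2] ≈ -0.4666.
E_xy = 0.6946/-0.4666 ≈ -1.489.
E_xy < 0, so the goods are complements.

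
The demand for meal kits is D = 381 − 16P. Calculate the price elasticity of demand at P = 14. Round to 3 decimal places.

-1.427

At P = 14, D = 157.
dD/dP = −16.
Point elasticity E = (dD/dP)·(P/D) = -16 × 14/157 ≈ -1.427.
|E| > 1, so demand is elastic at this price.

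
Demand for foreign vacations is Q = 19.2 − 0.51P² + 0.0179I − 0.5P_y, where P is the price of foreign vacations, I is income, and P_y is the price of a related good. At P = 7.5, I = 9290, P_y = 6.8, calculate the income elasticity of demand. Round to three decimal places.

1.084

Substituting, Q = 19.2 − 0.51(7.5)² + 0.0179(9290) − 0.5(6.8) = 19.2 − 28.6875 + 166.291 − 3.4 = 153.4035.
∂Q/∂I = +0.0179, so E_I = 0.0179·(9290/153.4035) ≈ 1.084.
E_I > 1: normal good (luxury).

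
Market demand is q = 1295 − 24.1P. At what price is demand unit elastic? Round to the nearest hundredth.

26.87

For linear demand q = a − bP, E = −bP/(a − bP). |E| = 1 ⇒ bP = a − bP ⇒ P = a/(2b).
P = 1295/(2·24.1) ≈ 26.87.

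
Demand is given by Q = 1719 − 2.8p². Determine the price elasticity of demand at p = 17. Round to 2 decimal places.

At p = 17, Q = 909.8.
dQ/dp = −2·2.8·p = −95.2.
Point elasticity E = (dQ/dp)·(p/Q) = -95.2 × 17/909.8 ≈ -1.78.
|E| > 1, so demand is elastic at this price.

-1.78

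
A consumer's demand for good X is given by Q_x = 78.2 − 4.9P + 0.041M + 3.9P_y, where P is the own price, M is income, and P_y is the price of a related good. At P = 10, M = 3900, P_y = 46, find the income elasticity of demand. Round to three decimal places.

0.434

Substituting, Q_x = 78.2 − 4.9(10) + 0.041(3900) + 3.9(46) = 78.2 − 49 + 159.9 + 179.4 = 368.5.
∂Q_x/∂M = +0.041, so E_I = 0.041·(3900/368.5) ≈ 0.434.
E_I ∈ (0,1): normal good (necessity).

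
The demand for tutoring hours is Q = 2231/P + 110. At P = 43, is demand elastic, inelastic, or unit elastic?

At P = 43, Q = 161.8837.
dQ/dP = −2231/P² = −1.2066.
Point elasticity E = (dQ/dP)·(P/Q) = -1.2066 × 43/161.8837 ≈ -0.320.
|E| ≈ 0.320 < 1, so demand is inelastic.

inelastic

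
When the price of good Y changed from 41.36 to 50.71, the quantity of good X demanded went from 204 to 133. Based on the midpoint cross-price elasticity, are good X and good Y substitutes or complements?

complements

%ΔQ_x = (133 − 204)/[(204+133)/2] = -71/168.5 ≈ -0.4214.
%ΔP_y = (50.71 − 41.36)/[(41.36+50.71)/2] ≈ 0.2031.
E_xy = -0.4214/0.2031 ≈ -2.075.
E_xy < 0, so the goods are complements.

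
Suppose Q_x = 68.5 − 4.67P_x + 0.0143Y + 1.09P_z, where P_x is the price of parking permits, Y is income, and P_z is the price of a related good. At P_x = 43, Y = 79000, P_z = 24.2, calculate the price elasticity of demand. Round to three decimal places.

-0.196

Q_x = 68.5 − 4.67(43) + 0.0143(79000) + 1.09(24.2) = 68.5 − 200.81 + 1129.7 + 26.378 = 1023.768.
∂Q_x/∂P_x = −4.67, so E_p = (−4.67)·(43/1023.768) ≈ -0.196.
|E_p| < 1: demand is inelastic.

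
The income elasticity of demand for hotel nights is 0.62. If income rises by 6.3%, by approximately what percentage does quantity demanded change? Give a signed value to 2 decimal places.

3.91

%ΔQ ≈ E × %ΔI = (0.62) × (6.3%) ≈ 3.91%.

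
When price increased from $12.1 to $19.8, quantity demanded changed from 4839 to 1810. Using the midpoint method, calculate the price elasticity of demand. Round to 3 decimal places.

%Δq = (1810 − 4839)/[(4839 + 1810)/2] = -3029/3324.5 ≈ -0.9111.
%Δp = (19.8 − 12.1)/[(12.1 + 19.8)/2] = 7.7/15.95 ≈ 0.4828.
Arc elasticity E = %Δq/%Δp ≈ -0.9111/0.4828 ≈ -1.887.
|E| > 1: demand is elastic over this range.

-1.887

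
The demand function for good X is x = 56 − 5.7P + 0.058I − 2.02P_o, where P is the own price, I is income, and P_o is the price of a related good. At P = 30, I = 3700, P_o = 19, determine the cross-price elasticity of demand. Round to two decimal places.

x = 56 − 5.7(30) + 0.058(3700) − 2.02(19) = 56 − 171 + 214.6 − 38.38 = 61.22.
∂x/∂P_o = −2.02, so E_xy = -2.02·(19/61.22) ≈ -0.63.
E_xy < 0: the goods are complements.

-0.63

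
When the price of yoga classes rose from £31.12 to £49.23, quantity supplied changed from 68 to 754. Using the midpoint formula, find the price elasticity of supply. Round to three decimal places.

3.703

%ΔQ = (754 − 68)/[(68 + 754)/2] = 686/411 ≈ 1.6691.
%ΔP = (49.23 − 31.12)/[(31.12 + 49.23)/2] = 18.11/40.175 ≈ 0.4508.
Arc elasticity E = %ΔQ/%ΔP ≈ 1.6691/0.4508 ≈ 3.703.
|E| > 1: supply is elastic over this range.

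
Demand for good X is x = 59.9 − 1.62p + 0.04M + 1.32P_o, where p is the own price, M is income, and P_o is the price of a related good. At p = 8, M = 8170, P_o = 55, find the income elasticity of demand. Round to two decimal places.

Substituting, x = 59.9 − 1.62(8) + 0.04(8170) + 1.32(55) = 59.9 − 12.96 + 326.8 + 72.6 = 446.34.
∂x/∂M = +0.04, so E_I = 0.04·(8170/446.34) ≈ 0.73.
E_I ∈ (0,1): normal good (necessity).

0.73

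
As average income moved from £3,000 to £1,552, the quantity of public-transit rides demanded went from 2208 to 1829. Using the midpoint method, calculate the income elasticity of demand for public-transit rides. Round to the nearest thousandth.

0.295

%ΔQ = (1829 − 2208)/[(2208+1829)/2] = -379/2018.5 ≈ -0.1878.
%ΔM = (1,552 − 3,000)/[(3,000+1,552)/2] = -1448/2276 ≈ -0.6362.
E_I = %ΔQ/%ΔM ≈ 0.295.
E_I ∈ (0,1): normal good (necessity).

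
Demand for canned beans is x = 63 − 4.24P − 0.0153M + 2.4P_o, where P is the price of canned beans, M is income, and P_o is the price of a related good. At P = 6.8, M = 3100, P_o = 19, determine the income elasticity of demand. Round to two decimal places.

At the given point, x = 63 − 4.24(6.8) − 0.0153(3100) + 2.4(19) = 63 − 28.832 − 47.43 + 45.6 = 32.338.
∂x/∂M = −0.0153, so E_I = -0.0153·(3100/32.338) ≈ -1.47.
E_I < 0: inferior good.

-1.47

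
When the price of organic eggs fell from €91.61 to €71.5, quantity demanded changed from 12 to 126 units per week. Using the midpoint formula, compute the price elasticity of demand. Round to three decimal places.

%ΔQ = (126 − 12)/[(12 + 126)/2] = 114/69 ≈ 1.6522.
%Δp = (71.5 − 91.61)/[(91.61 + 71.5)/2] = -20.11/81.555 ≈ -0.2466.
Arc elasticity E = %ΔQ/%Δp ≈ 1.6522/-0.2466 ≈ -6.700.
|E| > 1: demand is elastic over this range.

-6.700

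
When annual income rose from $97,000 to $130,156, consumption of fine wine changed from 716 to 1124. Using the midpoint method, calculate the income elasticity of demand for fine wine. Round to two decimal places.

%ΔQ = (1124 − 716)/[(716+1124)/2] = 408/920 ≈ 0.4435.
%ΔM = (130,156 − 97,000)/[(97,000+130,156)/2] = 33156/113578 ≈ 0.2919.
E_I = %ΔQ/%ΔM ≈ 1.52.
E_I > 1: normal good (luxury).

1.52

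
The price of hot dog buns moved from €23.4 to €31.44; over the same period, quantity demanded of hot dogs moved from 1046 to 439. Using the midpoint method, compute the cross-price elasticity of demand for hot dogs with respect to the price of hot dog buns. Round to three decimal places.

%ΔQ_x = (439 − 1046)/[(1046+439)/2] = -607/742.5 ≈ -0.8175.
%ΔP_y = (31.44 − 23.4)/[(23.4+31.44)/2] ≈ 0.2932.
E_xy = -0.8175/0.2932 ≈ -2.788.
E_xy < 0, so hot dogs and hot dog buns are complements.

-2.788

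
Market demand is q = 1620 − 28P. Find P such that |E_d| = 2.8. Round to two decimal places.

Set −bP/(a − bP) = −2.8 ⇒ bP = 2.8(a − bP) ⇒ bP(1+2.8) = 2.8·a.
P = 2.8·1620/(28·3.8) ≈ 42.63.

42.63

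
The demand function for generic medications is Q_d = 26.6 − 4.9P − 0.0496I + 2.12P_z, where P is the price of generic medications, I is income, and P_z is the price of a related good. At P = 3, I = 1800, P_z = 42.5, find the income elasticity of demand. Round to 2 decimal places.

Substituting, Q_d = 26.6 − 4.9(3) − 0.0496(1800) + 2.12(42.5) = 26.6 − 14.7 − 89.28 + 90.1 = 12.72.
∂Q_d/∂I = −0.0496, so E_I = -0.0496·(1800/12.72) ≈ -7.02.
E_I < 0: inferior good.

-7.02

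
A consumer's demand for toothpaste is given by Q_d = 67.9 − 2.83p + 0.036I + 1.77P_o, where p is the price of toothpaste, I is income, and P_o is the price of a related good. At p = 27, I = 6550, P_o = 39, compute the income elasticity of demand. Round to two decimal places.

0.80

Substituting, Q_d = 67.9 − 2.83(27) + 0.036(6550) + 1.77(39) = 67.9 − 76.41 + 235.8 + 69.03 = 296.32.
∂Q_d/∂I = +0.036, so E_I = 0.036·(6550/296.32) ≈ 0.80.
E_I ∈ (0,1): normal good (necessity).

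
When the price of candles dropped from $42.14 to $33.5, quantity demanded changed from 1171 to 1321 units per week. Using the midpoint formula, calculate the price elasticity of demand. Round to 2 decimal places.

-0.53

%Δq = (1321 − 1171)/[(1171 + 1321)/2] = 150/1246 ≈ 0.1204.
%Δp = (33.5 − 42.14)/[(42.14 + 33.5)/2] = -8.64/37.82 ≈ -0.2285.
Arc elasticity E = %Δq/%Δp ≈ 0.1204/-0.2285 ≈ -0.53.
|E| < 1: demand is inelastic over this range.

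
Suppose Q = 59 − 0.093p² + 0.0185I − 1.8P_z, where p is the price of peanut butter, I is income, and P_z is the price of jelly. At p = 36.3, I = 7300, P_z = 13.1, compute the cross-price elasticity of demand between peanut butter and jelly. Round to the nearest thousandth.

-0.492

At the given point, Q = 59 − 0.093(36.3)² + 0.0185(7300) − 1.8(13.1) = 59 − 122.5452 + 135.05 − 23.58 = 47.9248.
∂Q/∂P_z = −1.8, so E_xy = -1.8·(13.1/47.9248) ≈ -0.492.
E_xy < 0: the goods are complements.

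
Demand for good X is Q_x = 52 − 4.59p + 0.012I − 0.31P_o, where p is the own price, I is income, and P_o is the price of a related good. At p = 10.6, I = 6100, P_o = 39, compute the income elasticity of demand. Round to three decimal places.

First evaluate Q_x: 52 − 4.59(10.6) + 0.012(6100) − 0.31(39) = 52 − 48.654 + 73.2 − 12.09 = 64.456.
∂Q_x/∂I = +0.012, so E_I = 0.012·(6100/64.456) ≈ 1.136.
E_I > 1: normal good (luxury).

1.136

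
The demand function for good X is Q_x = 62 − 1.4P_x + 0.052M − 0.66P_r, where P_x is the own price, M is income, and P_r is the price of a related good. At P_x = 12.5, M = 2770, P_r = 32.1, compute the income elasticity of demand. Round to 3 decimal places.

0.861

First evaluate Q_x: 62 − 1.4(12.5) + 0.052(2770) − 0.66(32.1) = 62 − 17.5 + 144.04 − 21.186 = 167.354.
∂Q_x/∂M = +0.052, so E_I = 0.052·(2770/167.354) ≈ 0.861.
E_I ∈ (0,1): normal good (necessity).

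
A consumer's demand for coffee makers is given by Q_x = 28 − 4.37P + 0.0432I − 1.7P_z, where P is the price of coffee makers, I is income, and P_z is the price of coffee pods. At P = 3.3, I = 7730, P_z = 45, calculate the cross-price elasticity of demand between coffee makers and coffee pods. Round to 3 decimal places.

-0.282

Evaluating quantity at (P, I, P_z) gives Q_x = 28 − 4.37(3.3) + 0.0432(7730) − 1.7(45) = 28 − 14.421 + 333.936 − 76.5 = 271.015.
∂Q_x/∂P_z = −1.7, so E_xy = -1.7·(45/271.015) ≈ -0.282.
E_xy < 0: the goods are complements.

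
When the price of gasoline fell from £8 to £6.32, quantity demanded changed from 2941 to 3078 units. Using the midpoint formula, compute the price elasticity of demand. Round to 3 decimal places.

%ΔQ = (3078 − 2941)/[(2941 + 3078)/2] = 137/3009.5 ≈ 0.0455.
%Δp = (6.32 − 8)/[(8 + 6.32)/2] = -1.68/7.16 ≈ -0.2346.
Arc elasticity E = %ΔQ/%Δp ≈ 0.0455/-0.2346 ≈ -0.194.
|E| < 1: demand is inelastic over this range.

-0.194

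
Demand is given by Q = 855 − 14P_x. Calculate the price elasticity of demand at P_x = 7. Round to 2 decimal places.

-0.13

At P_x = 7, Q = 757.
dQ/dP_x = −14.
Point elasticity E = (dQ/dP_x)·(P_x/Q) = -14 × 7/757 ≈ -0.13.
|E| < 1, so demand is inelastic at this price.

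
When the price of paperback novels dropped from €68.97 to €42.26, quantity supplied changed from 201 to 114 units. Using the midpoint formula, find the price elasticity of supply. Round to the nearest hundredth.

1.15

%Δq = (114 − 201)/[(201 + 114)/2] = -87/157.5 ≈ -0.5524.
%ΔP = (42.26 − 68.97)/[(68.97 + 42.26)/2] = -26.71/55.615 ≈ -0.4803.
Arc elasticity E = %Δq/%ΔP ≈ -0.5524/-0.4803 ≈ 1.15.
|E| > 1: supply is elastic over this range.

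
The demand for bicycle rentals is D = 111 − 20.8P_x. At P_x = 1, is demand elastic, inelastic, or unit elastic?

inelastic

At P_x = 1, D = 90.2.
dD/dP_x = −20.8.
Point elasticity E = (dD/dP_x)·(P_x/D) = -20.8 × 1/90.2 ≈ -0.231.
|E| ≈ 0.231 < 1, so demand is inelastic.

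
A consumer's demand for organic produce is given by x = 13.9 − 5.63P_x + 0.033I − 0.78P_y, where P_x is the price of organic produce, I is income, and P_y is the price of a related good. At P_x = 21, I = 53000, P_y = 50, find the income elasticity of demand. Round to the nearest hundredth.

At the given point, x = 13.9 − 5.63(21) + 0.033(53000) − 0.78(50) = 13.9 − 118.23 + 1749 − 39 = 1605.67.
∂x/∂I = +0.033, so E_I = 0.033·(53000/1605.67) ≈ 1.09.
E_I > 1: normal good (luxury).

1.09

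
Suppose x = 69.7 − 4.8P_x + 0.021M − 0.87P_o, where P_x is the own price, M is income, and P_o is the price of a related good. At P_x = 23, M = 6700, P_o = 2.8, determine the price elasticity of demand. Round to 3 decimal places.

At the given point, x = 69.7 − 4.8(23) + 0.021(6700) − 0.87(2.8) = 69.7 − 110.4 + 140.7 − 2.436 = 97.564.
∂x/∂P_x = −4.8, so E_p = (−4.8)·(23/97.564) ≈ -1.132.
|E_p| > 1: demand is elastic.

-1.132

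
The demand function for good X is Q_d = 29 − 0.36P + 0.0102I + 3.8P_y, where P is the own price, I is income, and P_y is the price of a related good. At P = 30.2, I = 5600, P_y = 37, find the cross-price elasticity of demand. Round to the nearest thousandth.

0.651

Evaluating quantity at (P, I, P_y) gives Q_d = 29 − 0.36(30.2) + 0.0102(5600) + 3.8(37) = 29 − 10.872 + 57.12 + 140.6 = 215.848.
∂Q_d/∂P_y = +3.8, so E_xy = 3.8·(37/215.848) ≈ 0.651.
E_xy > 0: the goods are substitutes.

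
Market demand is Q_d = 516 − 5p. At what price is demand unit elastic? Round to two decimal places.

51.60

For linear demand Q_d = a − bp, E = −bp/(a − bp). |E| = 1 ⇒ bp = a − bp ⇒ p = a/(2b).
p = 516/(2·5) = 51.60.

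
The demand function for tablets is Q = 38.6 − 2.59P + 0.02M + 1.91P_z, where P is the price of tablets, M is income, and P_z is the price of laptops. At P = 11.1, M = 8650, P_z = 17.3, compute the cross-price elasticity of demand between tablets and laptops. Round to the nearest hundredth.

Q = 38.6 − 2.59(11.1) + 0.02(8650) + 1.91(17.3) = 38.6 − 28.749 + 173 + 33.043 = 215.894.
∂Q/∂P_z = +1.91, so E_xy = 1.91·(17.3/215.894) ≈ 0.15.
E_xy > 0: the goods are substitutes.

0.15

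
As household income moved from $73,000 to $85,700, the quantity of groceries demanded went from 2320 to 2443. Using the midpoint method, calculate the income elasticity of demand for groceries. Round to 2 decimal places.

0.32

%ΔQ = (2443 − 2320)/[(2320+2443)/2] = 123/2381.5 ≈ 0.0516.
%ΔI = (85,700 − 73,000)/[(73,000+85,700)/2] = 12700/79350 ≈ 0.1601.
E_I = %ΔQ/%ΔI ≈ 0.32.
E_I ∈ (0,1): normal good (necessity).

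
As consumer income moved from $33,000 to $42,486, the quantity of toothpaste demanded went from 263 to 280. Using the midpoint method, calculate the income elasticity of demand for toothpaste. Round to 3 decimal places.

0.249

%ΔQ = (280 − 263)/[(263+280)/2] = 17/271.5 ≈ 0.0626.
%ΔM = (42,486 − 33,000)/[(33,000+42,486)/2] = 9486/37743 ≈ 0.2513.
E_I = %ΔQ/%ΔM ≈ 0.249.
E_I ∈ (0,1): normal good (necessity).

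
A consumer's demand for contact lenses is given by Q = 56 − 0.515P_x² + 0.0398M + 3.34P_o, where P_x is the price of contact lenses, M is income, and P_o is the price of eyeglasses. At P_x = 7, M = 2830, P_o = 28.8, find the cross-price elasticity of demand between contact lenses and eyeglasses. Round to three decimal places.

0.401

Evaluating quantity at (P_x, M, P_o) gives Q = 56 − 0.515(7)² + 0.0398(2830) + 3.34(28.8) = 56 − 25.235 + 112.634 + 96.192 = 239.591.
∂Q/∂P_o = +3.34, so E_xy = 3.34·(28.8/239.591) ≈ 0.401.
E_xy > 0: the goods are substitutes.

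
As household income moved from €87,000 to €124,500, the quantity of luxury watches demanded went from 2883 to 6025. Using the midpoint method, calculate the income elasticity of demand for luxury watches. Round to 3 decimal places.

%ΔQ = (6025 − 2883)/[(2883+6025)/2] = 3142/4454 ≈ 0.7054.
%ΔI = (124,500 − 87,000)/[(87,000+124,500)/2] = 37500/105750 ≈ 0.3546.
E_I = %ΔQ/%ΔI ≈ 1.989.
E_I > 1: normal good (luxury).

1.989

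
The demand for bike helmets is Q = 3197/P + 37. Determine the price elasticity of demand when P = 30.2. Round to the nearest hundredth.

-0.74

At P = 30.2, Q = 142.8609.
dQ/dP = −3197/P² = −3.5053.
Point elasticity E = (dQ/dP)·(P/Q) = -3.5053 × 30.2/142.8609 ≈ -0.74.
|E| < 1, so demand is inelastic at this price.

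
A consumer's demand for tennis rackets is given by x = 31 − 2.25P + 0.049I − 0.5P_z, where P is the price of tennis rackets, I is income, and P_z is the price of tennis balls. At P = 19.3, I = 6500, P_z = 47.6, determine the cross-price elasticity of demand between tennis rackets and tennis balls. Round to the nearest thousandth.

Evaluating quantity at (P, I, P_z) gives x = 31 − 2.25(19.3) + 0.049(6500) − 0.5(47.6) = 31 − 43.425 + 318.5 − 23.8 = 282.275.
∂x/∂P_z = −0.5, so E_xy = -0.5·(47.6/282.275) ≈ -0.084.
E_xy < 0: the goods are complements.

-0.084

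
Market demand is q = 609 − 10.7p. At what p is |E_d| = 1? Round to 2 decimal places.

28.46

For linear demand q = a − bp, E = −bp/(a − bp). |E| = 1 ⇒ bp = a − bp ⇒ p = a/(2b).
p = 609/(2·10.7) ≈ 28.46.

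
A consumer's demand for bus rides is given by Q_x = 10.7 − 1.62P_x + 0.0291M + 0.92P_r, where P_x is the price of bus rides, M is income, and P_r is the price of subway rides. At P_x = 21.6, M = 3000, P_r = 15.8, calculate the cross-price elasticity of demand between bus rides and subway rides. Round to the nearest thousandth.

First evaluate Q_x: 10.7 − 1.62(21.6) + 0.0291(3000) + 0.92(15.8) = 10.7 − 34.992 + 87.3 + 14.536 = 77.544.
∂Q_x/∂P_r = +0.92, so E_xy = 0.92·(15.8/77.544) ≈ 0.187.
E_xy > 0: the goods are substitutes.

0.187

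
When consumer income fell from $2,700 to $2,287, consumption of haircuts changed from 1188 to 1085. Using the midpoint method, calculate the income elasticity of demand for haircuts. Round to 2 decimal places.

0.55

%ΔQ = (1085 − 1188)/[(1188+1085)/2] = -103/1136.5 ≈ -0.0906.
%ΔI = (2,287 − 2,700)/[(2,700+2,287)/2] = -413/2493.5 ≈ -0.1656.
E_I = %ΔQ/%ΔI ≈ 0.55.
E_I ∈ (0,1): normal good (necessity).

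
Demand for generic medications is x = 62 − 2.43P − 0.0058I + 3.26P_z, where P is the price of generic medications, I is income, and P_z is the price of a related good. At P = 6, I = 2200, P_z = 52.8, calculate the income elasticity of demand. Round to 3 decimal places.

-0.062

Evaluating quantity at (P, I, P_z) gives x = 62 − 2.43(6) − 0.0058(2200) + 3.26(52.8) = 62 − 14.58 − 12.76 + 172.128 = 206.788.
∂x/∂I = −0.0058, so E_I = -0.0058·(2200/206.788) ≈ -0.062.
E_I < 0: inferior good.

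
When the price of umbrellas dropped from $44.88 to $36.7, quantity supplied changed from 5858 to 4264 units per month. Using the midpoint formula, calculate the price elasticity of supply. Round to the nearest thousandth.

%ΔQ = (4264 − 5858)/[(5858 + 4264)/2] = -1594/5061 ≈ -0.3150.
%Δp = (36.7 − 44.88)/[(44.88 + 36.7)/2] = -8.18/40.79 ≈ -0.2005.
Arc elasticity E = %ΔQ/%Δp ≈ -0.3150/-0.2005 ≈ 1.571.
|E| > 1: supply is elastic over this range.

1.571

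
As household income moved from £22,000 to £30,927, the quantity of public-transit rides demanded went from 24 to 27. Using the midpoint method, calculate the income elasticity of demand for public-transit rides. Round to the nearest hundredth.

%ΔQ = (27 − 24)/[(24+27)/2] = 3/25.5 ≈ 0.1176.
%ΔM = (30,927 − 22,000)/[(22,000+30,927)/2] = 8927/26463.5 ≈ 0.3373.
E_I = %ΔQ/%ΔM ≈ 0.35.
E_I ∈ (0,1): normal good (necessity).

0.35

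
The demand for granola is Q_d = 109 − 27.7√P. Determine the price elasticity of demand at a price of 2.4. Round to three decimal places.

-0.325

At P = 2.4, Q_d = 66.0873.
dQ_d/dP = −27.7/(2√P) = −27.7/(2·1.5492).
Point elasticity E = (dQ_d/dP)·(P/Q_d) = -8.9401 × 2.4/66.0873 ≈ -0.325.
|E| < 1, so demand is inelastic at this price.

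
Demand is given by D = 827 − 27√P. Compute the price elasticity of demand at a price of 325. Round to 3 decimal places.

At P = 325, D = 340.2506.
dD/dP = −27/(2√P) = −27/(2·18.0278).
Point elasticity E = (dD/dP)·(P/D) = -0.7488 × 325/340.2506 ≈ -0.715.
|E| < 1, so demand is inelastic at this price.

-0.715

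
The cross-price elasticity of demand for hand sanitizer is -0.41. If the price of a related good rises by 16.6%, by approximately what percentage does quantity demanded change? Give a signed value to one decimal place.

%ΔQ ≈ E × %ΔP_y = (-0.41) × (16.6%) ≈ -6.8%.

-6.8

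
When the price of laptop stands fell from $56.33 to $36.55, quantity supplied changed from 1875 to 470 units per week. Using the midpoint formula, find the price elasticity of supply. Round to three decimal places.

%ΔQ = (470 − 1875)/[(1875 + 470)/2] = -1405/1172.5 ≈ -1.1983.
%Δp = (36.55 − 56.33)/[(56.33 + 36.55)/2] = -19.78/46.44 ≈ -0.4259.
Arc elasticity E = %ΔQ/%Δp ≈ -1.1983/-0.4259 ≈ 2.813.
|E| > 1: supply is elastic over this range.

2.813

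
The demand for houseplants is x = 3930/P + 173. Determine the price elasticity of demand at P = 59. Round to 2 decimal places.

At P = 59, x = 239.6102.
dx/dP = −3930/P² = −1.129.
Point elasticity E = (dx/dP)·(P/x) = -1.129 × 59/239.6102 ≈ -0.28.
|E| < 1, so demand is inelastic at this price.

-0.28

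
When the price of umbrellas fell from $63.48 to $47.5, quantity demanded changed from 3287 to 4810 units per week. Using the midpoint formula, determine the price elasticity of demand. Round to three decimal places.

%Δq = (4810 − 3287)/[(3287 + 4810)/2] = 1523/4048.5 ≈ 0.3762.
%ΔP = (47.5 − 63.48)/[(63.48 + 47.5)/2] = -15.98/55.49 ≈ -0.2880.
Arc elasticity E = %Δq/%ΔP ≈ 0.3762/-0.2880 ≈ -1.306.
|E| > 1: demand is elastic over this range.

-1.306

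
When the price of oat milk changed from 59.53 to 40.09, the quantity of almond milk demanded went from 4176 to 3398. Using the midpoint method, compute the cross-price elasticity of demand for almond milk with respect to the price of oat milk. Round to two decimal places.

%ΔQ_x = (3398 − 4176)/[(4176+3398)/2] = -778/3787 ≈ -0.2054.
%ΔP_y = (40.09 − 59.53)/[(59.53+40.09)/2] ≈ -0.3903.
E_xy = -0.2054/-0.3903 ≈ 0.53.
E_xy > 0, so almond milk and oat milk are substitutes.

0.53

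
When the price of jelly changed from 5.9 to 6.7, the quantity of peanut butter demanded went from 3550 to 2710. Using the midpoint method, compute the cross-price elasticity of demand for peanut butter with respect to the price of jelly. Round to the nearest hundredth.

%ΔQ_x = (2710 − 3550)/[(3550+2710)/2] = -840/3130 ≈ -0.2684.
%ΔP_y = (6.7 − 5.9)/[(5.9+6.7)/2] ≈ 0.1270.
E_xy = -0.2684/0.1270 ≈ -2.11.
E_xy < 0, so peanut butter and jelly are complements.

-2.11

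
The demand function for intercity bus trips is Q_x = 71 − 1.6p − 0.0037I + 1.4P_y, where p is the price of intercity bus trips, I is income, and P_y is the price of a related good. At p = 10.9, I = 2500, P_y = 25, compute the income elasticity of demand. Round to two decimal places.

-0.12

At the given point, Q_x = 71 − 1.6(10.9) − 0.0037(2500) + 1.4(25) = 71 − 17.44 − 9.25 + 35 = 79.31.
∂Q_x/∂I = −0.0037, so E_I = -0.0037·(2500/79.31) ≈ -0.12.
E_I < 0: inferior good.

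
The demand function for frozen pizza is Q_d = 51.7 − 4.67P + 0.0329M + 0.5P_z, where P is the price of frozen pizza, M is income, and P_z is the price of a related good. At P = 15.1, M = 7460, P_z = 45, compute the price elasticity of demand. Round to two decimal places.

-0.28

First evaluate Q_d: 51.7 − 4.67(15.1) + 0.0329(7460) + 0.5(45) = 51.7 − 70.517 + 245.434 + 22.5 = 249.117.
∂Q_d/∂P = −4.67, so E_p = (−4.67)·(15.1/249.117) ≈ -0.28.
|E_p| < 1: demand is inelastic.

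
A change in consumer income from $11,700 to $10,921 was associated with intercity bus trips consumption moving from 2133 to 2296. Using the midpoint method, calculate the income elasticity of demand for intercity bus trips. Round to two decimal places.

-1.07

%ΔQ = (2296 − 2133)/[(2133+2296)/2] = 163/2214.5 ≈ 0.0736.
%ΔI = (10,921 − 11,700)/[(11,700+10,921)/2] = -779/11310.5 ≈ -0.0689.
E_I = %ΔQ/%ΔI ≈ -1.07.
E_I < 0: inferior good.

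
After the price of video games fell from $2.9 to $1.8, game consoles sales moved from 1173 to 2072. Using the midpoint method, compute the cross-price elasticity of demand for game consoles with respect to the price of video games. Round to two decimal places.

-1.18

%ΔQ_x = (2072 − 1173)/[(1173+2072)/2] = 899/1622.5 ≈ 0.5541.
%ΔP_y = (1.8 − 2.9)/[(2.9+1.8)/2] ≈ -0.4681.
E_xy = 0.5541/-0.4681 ≈ -1.18.
E_xy < 0, so game consoles and video games are complements.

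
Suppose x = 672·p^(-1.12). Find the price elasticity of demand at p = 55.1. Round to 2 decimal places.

For a Cobb–Douglas (constant-elasticity) form x = A·p^α·…, the elasticity with respect to p equals the exponent α at every point.
Here the exponent on p is -1.12, so the price elasticity of demand is -1.12.

-1.12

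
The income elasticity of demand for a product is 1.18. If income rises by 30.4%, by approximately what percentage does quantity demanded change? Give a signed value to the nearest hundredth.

%ΔQ ≈ E × %ΔI = (1.18) × (30.4%) ≈ 35.87%.

35.87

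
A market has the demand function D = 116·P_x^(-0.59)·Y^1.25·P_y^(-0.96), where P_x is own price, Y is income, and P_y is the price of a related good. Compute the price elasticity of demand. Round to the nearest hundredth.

For a Cobb–Douglas (constant-elasticity) form D = A·P_x^α·…, the elasticity with respect to P_x equals the exponent α at every point.
Here the exponent on P_x is -0.59, so the price elasticity of demand is -0.59.

-0.59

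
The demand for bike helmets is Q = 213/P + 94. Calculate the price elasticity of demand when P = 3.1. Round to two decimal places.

At P = 3.1, Q = 162.7097.
dQ/dP = −213/P² = −22.1644.
Point elasticity E = (dQ/dP)·(P/Q) = -22.1644 × 3.1/162.7097 ≈ -0.42.
|E| < 1, so demand is inelastic at this price.

-0.42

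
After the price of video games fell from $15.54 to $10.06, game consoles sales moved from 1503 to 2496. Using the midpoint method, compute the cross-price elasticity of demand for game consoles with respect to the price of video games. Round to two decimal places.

-1.16

%ΔQ_x = (2496 − 1503)/[(1503+2496)/2] = 993/1999.5 ≈ 0.4966.
%ΔP_y = (10.06 − 15.54)/[(15.54+10.06)/2] ≈ -0.4281.
E_xy = 0.4966/-0.4281 ≈ -1.16.
E_xy < 0, so game consoles and video games are complements.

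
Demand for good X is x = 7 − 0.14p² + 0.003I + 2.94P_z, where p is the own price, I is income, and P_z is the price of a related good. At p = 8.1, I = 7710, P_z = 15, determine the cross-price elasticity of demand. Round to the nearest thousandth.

First evaluate x: 7 − 0.14(8.1)² + 0.003(7710) + 2.94(15) = 7 − 9.1854 + 23.13 + 44.1 = 65.0446.
∂x/∂P_z = +2.94, so E_xy = 2.94·(15/65.0446) ≈ 0.678.
E_xy > 0: the goods are substitutes.

0.678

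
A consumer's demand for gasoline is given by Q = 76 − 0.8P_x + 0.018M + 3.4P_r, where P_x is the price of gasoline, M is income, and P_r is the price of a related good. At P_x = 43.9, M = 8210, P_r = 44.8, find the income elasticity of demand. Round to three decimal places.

0.433

Evaluating quantity at (P_x, M, P_r) gives Q = 76 − 0.8(43.9) + 0.018(8210) + 3.4(44.8) = 76 − 35.12 + 147.78 + 152.32 = 340.98.
∂Q/∂M = +0.018, so E_I = 0.018·(8210/340.98) ≈ 0.433.
E_I ∈ (0,1): normal good (necessity).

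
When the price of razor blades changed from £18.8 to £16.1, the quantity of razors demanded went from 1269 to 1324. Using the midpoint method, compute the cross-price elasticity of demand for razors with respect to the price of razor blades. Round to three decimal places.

-0.274

%ΔQ_x = (1324 − 1269)/[(1269+1324)/2] = 55/1296.5 ≈ 0.0424.
%ΔP_y = (16.1 − 18.8)/[(18.8+16.1)/2] ≈ -0.1547.
E_xy = 0.0424/-0.1547 ≈ -0.274.
E_xy < 0, so razors and razor blades are complements.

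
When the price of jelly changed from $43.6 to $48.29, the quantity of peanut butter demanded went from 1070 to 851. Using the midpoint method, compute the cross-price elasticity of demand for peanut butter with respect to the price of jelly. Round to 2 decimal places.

-2.23

%ΔQ_x = (851 − 1070)/[(1070+851)/2] = -219/960.5 ≈ -0.2280.
%ΔP_y = (48.29 − 43.6)/[(43.6+48.29)/2] ≈ 0.1021.
E_xy = -0.2280/0.1021 ≈ -2.23.
E_xy < 0, so peanut butter and jelly are complements.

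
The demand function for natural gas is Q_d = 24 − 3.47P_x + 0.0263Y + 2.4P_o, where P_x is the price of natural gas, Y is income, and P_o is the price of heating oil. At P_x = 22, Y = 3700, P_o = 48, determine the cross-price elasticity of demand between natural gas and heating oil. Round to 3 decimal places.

0.719

Substituting, Q_d = 24 − 3.47(22) + 0.0263(3700) + 2.4(48) = 24 − 76.34 + 97.31 + 115.2 = 160.17.
∂Q_d/∂P_o = +2.4, so E_xy = 2.4·(48/160.17) ≈ 0.719.
E_xy > 0: the goods are substitutes.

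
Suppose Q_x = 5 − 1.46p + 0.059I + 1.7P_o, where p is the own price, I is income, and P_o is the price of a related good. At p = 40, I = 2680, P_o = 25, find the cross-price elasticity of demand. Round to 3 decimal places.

At the given point, Q_x = 5 − 1.46(40) + 0.059(2680) + 1.7(25) = 5 − 58.4 + 158.12 + 42.5 = 147.22.
∂Q_x/∂P_o = +1.7, so E_xy = 1.7·(25/147.22) ≈ 0.289.
E_xy > 0: the goods are substitutes.

0.289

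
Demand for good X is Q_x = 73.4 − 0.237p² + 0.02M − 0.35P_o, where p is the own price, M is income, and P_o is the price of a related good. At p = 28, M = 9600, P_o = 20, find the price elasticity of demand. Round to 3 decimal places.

Substituting, Q_x = 73.4 − 0.237(28)² + 0.02(9600) − 0.35(20) = 73.4 − 185.808 + 192 − 7 = 72.592.
∂Q_x/∂p = −2·0.237·p = -13.272, so E_p = -13.272·(28/72.592) ≈ -5.119.
|E_p| > 1: demand is elastic.

-5.119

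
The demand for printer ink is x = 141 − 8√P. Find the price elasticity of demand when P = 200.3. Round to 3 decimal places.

-2.038

At P = 200.3, x = 27.7781.
dx/dP = −8/(2√P) = −8/(2·14.1527).
Point elasticity E = (dx/dP)·(P/x) = -0.2826 × 200.3/27.7781 ≈ -2.038.
|E| > 1, so demand is elastic at this price.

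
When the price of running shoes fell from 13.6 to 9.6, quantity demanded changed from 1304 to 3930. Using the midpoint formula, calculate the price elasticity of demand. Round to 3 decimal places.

%ΔQ = (3930 − 1304)/[(1304 + 3930)/2] = 2626/2617 ≈ 1.0034.
%ΔP = (9.6 − 13.6)/[(13.6 + 9.6)/2] = -4/11.6 ≈ -0.3448.
Arc elasticity E = %ΔQ/%ΔP ≈ 1.0034/-0.3448 ≈ -2.910.
|E| > 1: demand is elastic over this range.

-2.910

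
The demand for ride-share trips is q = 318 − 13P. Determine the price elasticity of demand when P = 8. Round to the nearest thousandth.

-0.486

At P = 8, q = 214.
dq/dP = −13.
Point elasticity E = (dq/dP)·(P/q) = -13 × 8/214 ≈ -0.486.
|E| < 1, so demand is inelastic at this price.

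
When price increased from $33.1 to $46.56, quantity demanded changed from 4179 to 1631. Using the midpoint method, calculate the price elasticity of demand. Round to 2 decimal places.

-2.60

%ΔQ = (1631 − 4179)/[(4179 + 1631)/2] = -2548/2905 ≈ -0.8771.
%ΔP = (46.56 − 33.1)/[(33.1 + 46.56)/2] = 13.46/39.83 ≈ 0.3379.
Arc elasticity E = %ΔQ/%ΔP ≈ -0.8771/0.3379 ≈ -2.60.
|E| > 1: demand is elastic over this range.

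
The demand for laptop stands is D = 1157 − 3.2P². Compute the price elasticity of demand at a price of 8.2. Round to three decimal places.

-0.457

At P = 8.2, D = 941.832.
dD/dP = −2·3.2·P = −52.48.
Point elasticity E = (dD/dP)·(P/D) = -52.48 × 8.2/941.832 ≈ -0.457.
|E| < 1, so demand is inelastic at this price.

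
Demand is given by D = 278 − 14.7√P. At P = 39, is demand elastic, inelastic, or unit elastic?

inelastic

At P = 39, D = 186.1985.
dD/dP = −14.7/(2√P) = −14.7/(2·6.245).
Point elasticity E = (dD/dP)·(P/D) = -1.1769 × 39/186.1985 ≈ -0.247.
|E| ≈ 0.247 < 1, so demand is inelastic.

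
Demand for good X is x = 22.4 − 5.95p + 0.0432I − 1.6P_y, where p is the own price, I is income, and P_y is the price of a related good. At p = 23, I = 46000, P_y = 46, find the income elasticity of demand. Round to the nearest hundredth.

x = 22.4 − 5.95(23) + 0.0432(46000) − 1.6(46) = 22.4 − 136.85 + 1987.2 − 73.6 = 1799.15.
∂x/∂I = +0.0432, so E_I = 0.0432·(46000/1799.15) ≈ 1.10.
E_I > 1: normal good (luxury).

1.10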